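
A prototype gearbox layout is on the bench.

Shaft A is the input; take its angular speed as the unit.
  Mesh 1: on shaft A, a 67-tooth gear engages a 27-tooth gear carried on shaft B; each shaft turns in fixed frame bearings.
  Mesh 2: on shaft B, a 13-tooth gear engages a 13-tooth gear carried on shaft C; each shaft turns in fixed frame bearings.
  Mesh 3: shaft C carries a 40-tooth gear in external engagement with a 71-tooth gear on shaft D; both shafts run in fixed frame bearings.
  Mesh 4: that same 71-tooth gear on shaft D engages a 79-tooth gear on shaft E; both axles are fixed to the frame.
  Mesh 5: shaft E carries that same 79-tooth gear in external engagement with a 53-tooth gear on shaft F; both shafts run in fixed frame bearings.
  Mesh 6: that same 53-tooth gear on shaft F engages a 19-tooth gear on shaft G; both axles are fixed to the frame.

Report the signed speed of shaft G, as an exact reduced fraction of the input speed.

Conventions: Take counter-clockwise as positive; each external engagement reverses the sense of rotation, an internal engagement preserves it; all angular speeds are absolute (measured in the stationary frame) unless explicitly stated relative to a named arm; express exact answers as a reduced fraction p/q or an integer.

2680/513

6-mesh fixed-axis compound train (all bearings frame-fixed)
mesh 1 [67T→27T]: |ω|/ω_in = 1×67/27 = 67/27, sense flips to −
mesh 2 [13T→13T]: |ω|/ω_in = (67/27)×13/13 = 67/27, sense flips to +
mesh 3 [40T→71T]: |ω|/ω_in = (67/27)×40/71 = 2680/1917, sense flips to −
mesh 4 [71T→79T]: |ω|/ω_in = (2680/1917)×71/79 = 2680/2133, sense flips to +
mesh 5 [79T→53T]: |ω|/ω_in = (2680/2133)×79/53 = 2680/1431, sense flips to −
mesh 6 [53T→19T]: |ω|/ω_in = (2680/1431)×53/19 = 2680/513, sense flips to +
signed output speed (× input speed) = 2680/513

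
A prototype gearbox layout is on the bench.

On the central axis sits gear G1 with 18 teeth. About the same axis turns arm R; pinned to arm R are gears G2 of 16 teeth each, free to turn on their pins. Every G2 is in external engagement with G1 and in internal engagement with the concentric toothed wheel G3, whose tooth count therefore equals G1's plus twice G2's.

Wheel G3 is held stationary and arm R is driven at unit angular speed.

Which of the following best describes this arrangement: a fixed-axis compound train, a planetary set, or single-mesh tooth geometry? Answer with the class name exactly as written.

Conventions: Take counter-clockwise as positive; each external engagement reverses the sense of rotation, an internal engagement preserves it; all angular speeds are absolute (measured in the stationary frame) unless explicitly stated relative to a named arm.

planetary set

recognized (axles ride arm R): planetary set, 18/16/50 teeth
classification: planetary set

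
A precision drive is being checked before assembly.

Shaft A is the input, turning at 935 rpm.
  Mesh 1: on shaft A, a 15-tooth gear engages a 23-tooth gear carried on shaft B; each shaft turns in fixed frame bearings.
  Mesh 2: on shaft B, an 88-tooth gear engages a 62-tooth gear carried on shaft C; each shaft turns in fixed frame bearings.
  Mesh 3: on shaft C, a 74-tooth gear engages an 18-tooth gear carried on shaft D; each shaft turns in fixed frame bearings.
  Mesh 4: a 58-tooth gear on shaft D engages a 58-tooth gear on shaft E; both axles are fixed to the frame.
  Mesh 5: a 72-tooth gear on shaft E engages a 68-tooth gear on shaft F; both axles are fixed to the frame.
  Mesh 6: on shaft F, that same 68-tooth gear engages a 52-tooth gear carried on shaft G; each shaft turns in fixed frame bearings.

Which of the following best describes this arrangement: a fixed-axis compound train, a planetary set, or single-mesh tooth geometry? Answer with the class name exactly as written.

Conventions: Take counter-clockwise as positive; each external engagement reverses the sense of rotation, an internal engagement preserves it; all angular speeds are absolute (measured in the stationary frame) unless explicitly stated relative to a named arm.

6-mesh fixed-axis compound train (all bearings frame-fixed)
classification: fixed-axis compound train

fixed-axis compound train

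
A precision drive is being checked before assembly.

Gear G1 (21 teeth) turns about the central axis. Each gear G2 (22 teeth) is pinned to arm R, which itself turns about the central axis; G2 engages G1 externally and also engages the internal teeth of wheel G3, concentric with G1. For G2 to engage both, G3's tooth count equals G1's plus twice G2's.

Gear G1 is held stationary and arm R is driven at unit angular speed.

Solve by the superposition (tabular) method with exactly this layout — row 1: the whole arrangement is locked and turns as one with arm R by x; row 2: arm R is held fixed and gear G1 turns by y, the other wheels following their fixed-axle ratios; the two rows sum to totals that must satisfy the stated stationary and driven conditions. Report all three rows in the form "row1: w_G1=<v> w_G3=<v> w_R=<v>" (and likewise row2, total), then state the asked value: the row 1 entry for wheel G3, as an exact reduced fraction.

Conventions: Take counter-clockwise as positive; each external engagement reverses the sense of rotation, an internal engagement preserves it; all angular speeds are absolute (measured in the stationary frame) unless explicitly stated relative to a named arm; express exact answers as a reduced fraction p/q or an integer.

row1: w_G1=1 w_G3=1 w_R=1
row2: w_G1=-1 w_G3=21/65 w_R=0
total: w_G1=0 w_G3=86/65 w_R=1
asked value: 1

planetary set (21T centre, 22T on arm, 65T internal) — Willis relation
row 1: whole set turns with the arm by x
row 2 (arm held, sun turns y): ω_ring = −(21/65)·y, ω_arm = 0
boundary: total ω_sun = x + y = 0 and total ω_arm = x = 1  ⇒  y = -1, x = 1
row 2 ring = −(21/65)·(-1) = 21/65
totals (row 1 + row 2): sun 1 + (-1) = 0, ring 1 + 21/65 = 86/65, arm 1 + 0 = 1
asked cell (row1, ring) = 1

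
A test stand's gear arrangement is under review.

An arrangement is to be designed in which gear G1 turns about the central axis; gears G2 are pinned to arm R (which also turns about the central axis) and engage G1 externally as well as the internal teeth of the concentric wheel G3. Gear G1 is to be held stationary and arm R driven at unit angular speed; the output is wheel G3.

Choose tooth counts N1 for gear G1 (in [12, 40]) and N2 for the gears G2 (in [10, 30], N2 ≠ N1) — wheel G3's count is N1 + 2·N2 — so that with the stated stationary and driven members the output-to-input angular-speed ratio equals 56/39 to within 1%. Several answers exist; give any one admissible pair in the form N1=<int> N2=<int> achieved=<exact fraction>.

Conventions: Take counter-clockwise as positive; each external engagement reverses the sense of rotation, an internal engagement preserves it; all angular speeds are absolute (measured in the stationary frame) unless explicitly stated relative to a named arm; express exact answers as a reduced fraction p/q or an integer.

N1=17 N2=11 achieved=56/39

class = planetary set [ratio 56/39 wanted; Willis about the carrier]
Willis with ω_sun = 0: ω_ring/ω_arm = (N1+N3)/N3; set equal to 56/39  ⇒  N3/N1 = 1/(56/39 − 1) = 39/17
N3 = N1 + 2·N2  ⇒  N2/N1 = (N3/N1 − 1)/2 = (39/17 − 1)/2 = 11/17
smallest multiple with N1 ≥ 12 and N2 ≥ 10: k = 1  ⇒  N1 = 1·17 = 17, N2 = 1·11 = 11 (N1 ≤ 40, N2 ≤ 30, N2 ≠ N1 ✓), N3 = 17 + 2·11 = 39
check: (N1+N3)/N3 with N1 = 17, N3 = 39 gives 56/39; |achieved − target| = 0 ≤ 14/975 ✓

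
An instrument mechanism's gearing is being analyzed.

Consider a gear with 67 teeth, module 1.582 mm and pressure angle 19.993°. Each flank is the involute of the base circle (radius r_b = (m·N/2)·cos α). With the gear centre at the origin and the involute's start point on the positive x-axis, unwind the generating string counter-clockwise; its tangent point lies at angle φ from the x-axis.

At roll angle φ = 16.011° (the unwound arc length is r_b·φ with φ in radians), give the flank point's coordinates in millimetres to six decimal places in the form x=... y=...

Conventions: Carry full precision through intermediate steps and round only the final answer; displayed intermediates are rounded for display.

single-mesh involute tooth geometry (67T wheel at module 1.582)
pitch radius r_p = m·N/2 = 1.582·67/2 = 52.997000
base radius r_b = r_p·cos α = 52.997000·cos 19.993° = 49.803104
roll angle φ = 16.011° = 0.27944467 rad
x = r_b·(cos φ + φ·sin φ) = 51.709852
y = r_b·(sin φ − φ·cos φ) = 0.359441

x=51.709852 y=0.359441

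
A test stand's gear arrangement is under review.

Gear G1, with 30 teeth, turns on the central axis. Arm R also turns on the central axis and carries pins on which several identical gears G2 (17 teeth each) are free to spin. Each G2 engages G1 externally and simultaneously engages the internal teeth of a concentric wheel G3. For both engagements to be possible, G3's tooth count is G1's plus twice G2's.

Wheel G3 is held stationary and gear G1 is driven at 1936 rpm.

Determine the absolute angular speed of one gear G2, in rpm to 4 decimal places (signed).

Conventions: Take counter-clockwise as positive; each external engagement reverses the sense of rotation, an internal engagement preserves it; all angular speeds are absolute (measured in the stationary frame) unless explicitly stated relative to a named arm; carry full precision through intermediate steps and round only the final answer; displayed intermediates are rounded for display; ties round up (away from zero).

-1708.2353 rpm

planetary set (30T centre, 17T on arm, 64T internal) — Willis relation
normalise by the input: solve with ω_sun = 1, then scale by 1936 rpm
ring teeth: 30 + 2·17 = 64
30(ω_sun−ω_arm) = −64(ω_ring−ω_arm),  ω_ring = 0, ω_sun = 1
30(1−ω_arm) = −64(0−ω_arm)  ⇒  94·ω_arm = 30  ⇒  ω_arm = 15/47
sun–planet mesh: 30·(1−15/47) = −17·(ω_p−ω_arm)  ⇒  ω_p−ω_arm = -960/799
ω_p = 15/47 − 960/799 = -15/17
scale: ω_p = -15/17 × 1936 rpm = -1708.2353 rpm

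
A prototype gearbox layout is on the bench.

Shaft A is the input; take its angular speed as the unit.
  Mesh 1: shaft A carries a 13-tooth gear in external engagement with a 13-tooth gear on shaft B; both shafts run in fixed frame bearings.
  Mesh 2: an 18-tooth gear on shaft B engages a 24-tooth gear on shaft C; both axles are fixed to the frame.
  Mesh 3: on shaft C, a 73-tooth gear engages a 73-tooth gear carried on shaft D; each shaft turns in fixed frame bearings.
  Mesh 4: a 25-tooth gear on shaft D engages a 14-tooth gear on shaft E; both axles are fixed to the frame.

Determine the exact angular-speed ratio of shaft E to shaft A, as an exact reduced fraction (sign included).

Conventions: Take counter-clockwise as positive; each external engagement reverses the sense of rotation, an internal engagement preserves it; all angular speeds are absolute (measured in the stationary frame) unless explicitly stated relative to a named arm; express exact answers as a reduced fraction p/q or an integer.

class = fixed-axis compound train [4 meshes; 4 ratios multiply, 4 sense flips]
mesh 1 [13T→13T]: running ratio 1, sense −
mesh 2 [18T→24T]: running ratio 3/4, sense +
mesh 3 [73T→73T]: running ratio 3/4, sense −
mesh 4 [25T→14T]: running ratio 75/56, sense +
ω_out/ω_in = 75/56

75/56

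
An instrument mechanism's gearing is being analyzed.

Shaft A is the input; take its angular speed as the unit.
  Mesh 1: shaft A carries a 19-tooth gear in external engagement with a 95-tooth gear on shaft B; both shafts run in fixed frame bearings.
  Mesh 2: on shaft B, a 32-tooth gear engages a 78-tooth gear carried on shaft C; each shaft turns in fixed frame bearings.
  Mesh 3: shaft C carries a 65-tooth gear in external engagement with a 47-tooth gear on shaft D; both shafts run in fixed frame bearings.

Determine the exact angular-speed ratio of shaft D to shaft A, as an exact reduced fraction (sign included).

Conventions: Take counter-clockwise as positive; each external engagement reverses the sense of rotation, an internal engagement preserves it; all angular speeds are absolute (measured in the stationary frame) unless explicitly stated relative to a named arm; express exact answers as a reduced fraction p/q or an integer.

-16/141

class = fixed-axis compound train [3 meshes; 3 ratios multiply, 3 sense flips]
mesh 1 [19T→95T]: running ratio 1/5, sense −
mesh 2 [32T→78T]: running ratio 16/195, sense +
mesh 3 [65T→47T]: running ratio 16/141, sense −
ω_out/ω_in = -16/141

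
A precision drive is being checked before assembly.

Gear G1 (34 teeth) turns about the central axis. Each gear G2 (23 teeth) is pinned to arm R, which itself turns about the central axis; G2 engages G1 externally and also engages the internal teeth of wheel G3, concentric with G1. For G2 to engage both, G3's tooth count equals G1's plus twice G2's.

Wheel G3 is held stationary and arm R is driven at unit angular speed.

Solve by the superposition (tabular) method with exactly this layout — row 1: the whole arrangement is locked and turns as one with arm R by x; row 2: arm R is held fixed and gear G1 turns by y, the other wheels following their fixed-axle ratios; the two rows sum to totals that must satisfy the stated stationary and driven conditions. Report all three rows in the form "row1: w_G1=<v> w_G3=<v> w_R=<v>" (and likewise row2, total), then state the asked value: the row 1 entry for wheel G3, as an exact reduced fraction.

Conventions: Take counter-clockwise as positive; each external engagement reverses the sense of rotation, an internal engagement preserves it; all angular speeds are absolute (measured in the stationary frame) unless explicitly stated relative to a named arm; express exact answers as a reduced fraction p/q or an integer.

planetary set (34T centre, 23T on arm, 80T internal) — Willis relation
row 1: whole set turns with the arm by x
row 2 (arm held, sun turns y): ω_ring = −(34/80)·y, ω_arm = 0
boundary: total ω_ring = x − (34/80)·y = 0 and total ω_arm = x = 1  ⇒  y = 40/17, x = 1
row 2 ring = −(34/80)·40/17 = -1
totals (row 1 + row 2): sun 1 + 40/17 = 57/17, ring 1 + (-1) = 0, arm 1 + 0 = 1
asked cell (row1, ring) = 1

row1: w_G1=1 w_G3=1 w_R=1
row2: w_G1=40/17 w_G3=-1 w_R=0
total: w_G1=57/17 w_G3=0 w_R=1
asked value: 1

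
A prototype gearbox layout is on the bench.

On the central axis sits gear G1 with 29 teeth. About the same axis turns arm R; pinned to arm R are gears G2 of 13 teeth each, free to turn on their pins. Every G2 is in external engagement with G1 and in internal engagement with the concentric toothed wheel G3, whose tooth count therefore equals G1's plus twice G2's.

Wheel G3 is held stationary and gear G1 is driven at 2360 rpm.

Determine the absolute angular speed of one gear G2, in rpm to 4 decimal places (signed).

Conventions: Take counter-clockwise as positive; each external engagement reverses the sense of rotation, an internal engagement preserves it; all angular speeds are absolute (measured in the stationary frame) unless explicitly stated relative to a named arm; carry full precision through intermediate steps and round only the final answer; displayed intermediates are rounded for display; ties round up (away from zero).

-2632.3077 rpm

topology: planetary set — G1 29T / G2 13T / G3 55T, arm = carrier (Willis)
normalise by the input: solve with ω_sun = 1, then scale by 2360 rpm
ring teeth: 29 + 2·13 = 55
29(ω_sun−ω_arm) = −55(ω_ring−ω_arm),  ω_ring = 0, ω_sun = 1
29(1−ω_arm) = −55(0−ω_arm)  ⇒  84·ω_arm = 29  ⇒  ω_arm = 29/84
sun–planet mesh: 29·(1−29/84) = −13·(ω_p−ω_arm)  ⇒  ω_p−ω_arm = -1595/1092
ω_p = 29/84 − 1595/1092 = -29/26
scale: ω_p = -29/26 × 2360 rpm = -2632.3077 rpm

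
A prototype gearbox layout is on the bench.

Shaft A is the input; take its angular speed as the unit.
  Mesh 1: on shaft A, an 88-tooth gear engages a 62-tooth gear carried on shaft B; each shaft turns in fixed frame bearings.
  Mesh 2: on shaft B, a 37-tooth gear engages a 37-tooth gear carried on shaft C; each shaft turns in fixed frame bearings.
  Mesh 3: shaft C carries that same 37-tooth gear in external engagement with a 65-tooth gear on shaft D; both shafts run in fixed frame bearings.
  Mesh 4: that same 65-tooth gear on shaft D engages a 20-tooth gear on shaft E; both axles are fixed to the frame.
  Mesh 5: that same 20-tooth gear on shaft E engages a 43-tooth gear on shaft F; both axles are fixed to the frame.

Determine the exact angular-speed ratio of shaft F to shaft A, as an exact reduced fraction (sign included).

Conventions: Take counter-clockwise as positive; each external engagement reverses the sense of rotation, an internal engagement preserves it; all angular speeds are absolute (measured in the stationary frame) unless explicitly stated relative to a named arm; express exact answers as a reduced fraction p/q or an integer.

class = fixed-axis compound train [5 meshes; 5 ratios multiply, 5 sense flips]
mesh 1 [88T→62T]: running ratio 44/31, sense −
mesh 2 [37T→37T]: running ratio 44/31, sense +
mesh 3 [37T→65T]: running ratio 1628/2015, sense −
mesh 4 [65T→20T]: running ratio 407/155, sense +
mesh 5 [20T→43T]: running ratio 1628/1333, sense −
ω_out/ω_in = -1628/1333

-1628/1333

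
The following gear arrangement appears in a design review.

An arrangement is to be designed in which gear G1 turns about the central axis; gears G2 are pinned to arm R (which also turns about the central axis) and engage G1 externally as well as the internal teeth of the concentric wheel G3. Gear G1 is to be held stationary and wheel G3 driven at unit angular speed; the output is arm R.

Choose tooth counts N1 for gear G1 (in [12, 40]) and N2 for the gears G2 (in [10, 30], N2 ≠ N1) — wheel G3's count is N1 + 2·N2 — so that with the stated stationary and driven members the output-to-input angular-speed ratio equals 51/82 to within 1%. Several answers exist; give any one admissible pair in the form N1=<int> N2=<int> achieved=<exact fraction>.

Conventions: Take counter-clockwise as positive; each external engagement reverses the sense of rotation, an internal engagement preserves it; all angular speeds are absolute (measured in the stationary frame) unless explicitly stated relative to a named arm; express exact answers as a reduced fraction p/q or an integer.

N1=31 N2=10 achieved=51/82

planetary set to be sized for 51/82 (Willis relation)
Willis with ω_sun = 0: ω_arm/ω_ring = N3/(N1+N3); set equal to 51/82  ⇒  N3/N1 = (51/82)/(1 − 51/82) = 51/31
N3 = N1 + 2·N2  ⇒  N2/N1 = (N3/N1 − 1)/2 = (51/31 − 1)/2 = 10/31
smallest multiple with N1 ≥ 12 and N2 ≥ 10: k = 1  ⇒  N1 = 1·31 = 31, N2 = 1·10 = 10 (N1 ≤ 40, N2 ≤ 30, N2 ≠ N1 ✓), N3 = 31 + 2·10 = 51
check: N3/(N1+N3) with N1 = 31, N3 = 51 gives 51/82; |achieved − target| = 0 ≤ 51/8200 ✓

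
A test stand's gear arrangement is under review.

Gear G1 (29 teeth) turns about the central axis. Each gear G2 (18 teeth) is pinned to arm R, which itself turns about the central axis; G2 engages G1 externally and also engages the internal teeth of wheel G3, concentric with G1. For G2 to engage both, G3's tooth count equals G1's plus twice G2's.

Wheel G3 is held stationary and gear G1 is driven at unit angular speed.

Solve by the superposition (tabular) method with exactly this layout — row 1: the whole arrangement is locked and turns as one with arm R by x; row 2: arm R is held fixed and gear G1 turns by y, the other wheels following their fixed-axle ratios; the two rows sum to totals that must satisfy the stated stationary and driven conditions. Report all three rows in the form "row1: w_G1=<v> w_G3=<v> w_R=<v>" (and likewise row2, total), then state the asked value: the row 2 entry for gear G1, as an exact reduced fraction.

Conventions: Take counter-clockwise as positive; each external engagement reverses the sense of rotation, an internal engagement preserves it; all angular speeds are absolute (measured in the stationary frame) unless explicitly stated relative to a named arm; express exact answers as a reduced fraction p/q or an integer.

topology: planetary set — G1 29T / G2 18T / G3 65T, arm = carrier (Willis)
row 1 — lock + rotate with arm: ω_sun = ω_ring = ω_arm = x
row 2 — arm fixed, fixed-axis ratios: sun y, ring −(29/65)·y, arm 0
boundary: total ω_ring = x − (29/65)·y = 0 and total ω_sun = x + y = 1  ⇒  y = 65/94, x = 29/94
row 2 ring = −(29/65)·65/94 = -29/94
totals (row 1 + row 2): sun 29/94 + 65/94 = 1, ring 29/94 + (-29/94) = 0, arm 29/94 + 0 = 29/94
asked cell (row2, sun) = 65/94

row1: w_G1=29/94 w_G3=29/94 w_R=29/94
row2: w_G1=65/94 w_G3=-29/94 w_R=0
total: w_G1=1 w_G3=0 w_R=29/94
asked value: 65/94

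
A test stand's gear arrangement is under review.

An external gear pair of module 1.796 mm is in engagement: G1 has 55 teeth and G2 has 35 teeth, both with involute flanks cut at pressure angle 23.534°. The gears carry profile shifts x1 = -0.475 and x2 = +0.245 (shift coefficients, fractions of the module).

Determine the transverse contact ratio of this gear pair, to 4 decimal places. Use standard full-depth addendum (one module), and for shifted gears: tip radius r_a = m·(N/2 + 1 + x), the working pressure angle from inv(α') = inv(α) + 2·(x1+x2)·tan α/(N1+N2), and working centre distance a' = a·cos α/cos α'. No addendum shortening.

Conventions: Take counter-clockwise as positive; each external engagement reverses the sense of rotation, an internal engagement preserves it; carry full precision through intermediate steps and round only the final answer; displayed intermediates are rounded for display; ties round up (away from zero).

recognized (one external pair, fixed centres): single-mesh tooth geometry, m = 1.796, N1 = 55, N2 = 35
base radii: r_b1 = 45.281902, r_b2 = 28.815756
tip radii: r_a1 = 50.332900, r_a2 = 33.666020
inv(α') = inv(23.534°) + 2·(-0.475+0.245)·tan α/(55+35) = 0.02254639  ⇒  α' = 22.83889°
a' = a·cos α / cos α' = 80.8200·cos 23.534°/cos 22.83889° = 80.401113
action lengths: √(r_a1²−r_b1²) = 21.976127, √(r_a2²−r_b2²) = 17.408421
base pitch p_b = π·m·cos α = 5.172992
CR = (21.976127 + 17.408421 − 80.401113·sin 22.83889°)/5.172992 = 1.580818
contact ratio ≈ 1.5808

1.5808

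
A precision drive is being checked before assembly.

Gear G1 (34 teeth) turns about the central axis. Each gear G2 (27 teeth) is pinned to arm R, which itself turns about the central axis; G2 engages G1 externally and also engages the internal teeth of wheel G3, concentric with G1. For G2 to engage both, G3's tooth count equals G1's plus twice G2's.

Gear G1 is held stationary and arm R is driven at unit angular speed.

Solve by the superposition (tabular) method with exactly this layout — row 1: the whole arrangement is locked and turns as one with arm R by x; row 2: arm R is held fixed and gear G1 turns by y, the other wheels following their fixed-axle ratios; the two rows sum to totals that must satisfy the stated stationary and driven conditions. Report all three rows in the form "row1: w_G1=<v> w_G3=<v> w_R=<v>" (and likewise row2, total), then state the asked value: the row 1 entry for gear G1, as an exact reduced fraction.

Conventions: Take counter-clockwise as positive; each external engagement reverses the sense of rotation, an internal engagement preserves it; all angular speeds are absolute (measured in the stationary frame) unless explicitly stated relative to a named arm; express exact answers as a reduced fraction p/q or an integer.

planetary set (34T centre, 27T on arm, 88T internal) — Willis relation
row 1 (train locked, turned with arm): all members turn x
row 2: sun turns y, ring = −(34/88)·y, arm 0
boundary: total ω_sun = x + y = 0 and total ω_arm = x = 1  ⇒  y = -1, x = 1
row 2 ring = −(34/88)·(-1) = 17/44
totals (row 1 + row 2): sun 1 + (-1) = 0, ring 1 + 17/44 = 61/44, arm 1 + 0 = 1
asked cell (row1, sun) = 1

row1: w_G1=1 w_G3=1 w_R=1
row2: w_G1=-1 w_G3=17/44 w_R=0
total: w_G1=0 w_G3=61/44 w_R=1
asked value: 1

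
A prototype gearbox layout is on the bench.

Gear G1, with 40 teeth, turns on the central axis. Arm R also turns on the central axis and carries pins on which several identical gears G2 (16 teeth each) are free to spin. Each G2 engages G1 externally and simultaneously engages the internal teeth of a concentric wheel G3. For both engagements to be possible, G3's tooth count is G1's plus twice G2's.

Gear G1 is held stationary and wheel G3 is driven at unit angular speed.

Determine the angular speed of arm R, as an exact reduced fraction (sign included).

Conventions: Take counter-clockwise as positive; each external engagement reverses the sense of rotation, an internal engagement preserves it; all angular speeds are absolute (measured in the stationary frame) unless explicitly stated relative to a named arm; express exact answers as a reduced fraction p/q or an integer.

planetary set (40T centre, 16T on arm, 72T internal) — Willis relation
ring teeth: 40 + 2·16 = 72
40(ω_sun−ω_arm) = −72(ω_ring−ω_arm),  ω_sun = 0, ω_ring = 1
40(0−ω_arm) = −72(1−ω_arm)  ⇒  112·ω_arm = 72  ⇒  ω_arm = 9/14
exact speed ratio = 9/14

9/14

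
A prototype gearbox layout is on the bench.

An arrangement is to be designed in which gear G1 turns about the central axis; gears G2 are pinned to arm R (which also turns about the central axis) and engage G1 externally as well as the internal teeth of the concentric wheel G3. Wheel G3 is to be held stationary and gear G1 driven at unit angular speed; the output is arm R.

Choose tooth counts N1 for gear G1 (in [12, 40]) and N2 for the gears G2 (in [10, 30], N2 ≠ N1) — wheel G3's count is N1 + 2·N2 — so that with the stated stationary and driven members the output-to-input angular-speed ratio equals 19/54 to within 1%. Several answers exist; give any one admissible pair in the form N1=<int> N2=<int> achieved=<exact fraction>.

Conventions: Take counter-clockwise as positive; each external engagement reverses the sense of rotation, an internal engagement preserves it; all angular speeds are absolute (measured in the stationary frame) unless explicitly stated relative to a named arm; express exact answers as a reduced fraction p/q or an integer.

topology: planetary set — design target 19/54, arm = carrier (Willis)
Willis with ω_ring = 0: ω_arm/ω_sun = N1/(N1+N3); set equal to 19/54  ⇒  N3/N1 = 1/(19/54) − 1 = 35/19
N3 = N1 + 2·N2  ⇒  N2/N1 = (N3/N1 − 1)/2 = (35/19 − 1)/2 = 8/19
smallest multiple with N1 ≥ 12 and N2 ≥ 10: k = 2  ⇒  N1 = 2·19 = 38, N2 = 2·8 = 16 (N1 ≤ 40, N2 ≤ 30, N2 ≠ N1 ✓), N3 = 38 + 2·16 = 70
check: N1/(N1+N3) with N1 = 38, N3 = 70 gives 19/54; |achieved − target| = 0 ≤ 19/5400 ✓

N1=38 N2=16 achieved=19/54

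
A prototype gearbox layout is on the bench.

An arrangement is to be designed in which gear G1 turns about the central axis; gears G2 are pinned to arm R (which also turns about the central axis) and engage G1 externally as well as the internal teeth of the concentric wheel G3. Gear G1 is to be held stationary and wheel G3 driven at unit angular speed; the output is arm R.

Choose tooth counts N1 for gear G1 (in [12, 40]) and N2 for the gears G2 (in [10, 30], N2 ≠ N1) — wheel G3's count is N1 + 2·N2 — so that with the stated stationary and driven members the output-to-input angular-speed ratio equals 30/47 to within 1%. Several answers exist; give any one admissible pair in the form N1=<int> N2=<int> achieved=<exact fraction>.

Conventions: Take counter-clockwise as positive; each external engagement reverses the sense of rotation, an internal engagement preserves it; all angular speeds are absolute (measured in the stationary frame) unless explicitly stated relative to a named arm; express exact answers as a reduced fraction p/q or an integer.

N1=34 N2=13 achieved=30/47

topology: planetary set — design target 30/47, arm = carrier (Willis)
Willis with ω_sun = 0: ω_arm/ω_ring = N3/(N1+N3); set equal to 30/47  ⇒  N3/N1 = (30/47)/(1 − 30/47) = 30/17
N3 = N1 + 2·N2  ⇒  N2/N1 = (N3/N1 − 1)/2 = (30/17 − 1)/2 = 13/34
smallest multiple with N1 ≥ 12 and N2 ≥ 10: k = 1  ⇒  N1 = 1·34 = 34, N2 = 1·13 = 13 (N1 ≤ 40, N2 ≤ 30, N2 ≠ N1 ✓), N3 = 34 + 2·13 = 60
check: N3/(N1+N3) with N1 = 34, N3 = 60 gives 30/47; |achieved − target| = 0 ≤ 3/470 ✓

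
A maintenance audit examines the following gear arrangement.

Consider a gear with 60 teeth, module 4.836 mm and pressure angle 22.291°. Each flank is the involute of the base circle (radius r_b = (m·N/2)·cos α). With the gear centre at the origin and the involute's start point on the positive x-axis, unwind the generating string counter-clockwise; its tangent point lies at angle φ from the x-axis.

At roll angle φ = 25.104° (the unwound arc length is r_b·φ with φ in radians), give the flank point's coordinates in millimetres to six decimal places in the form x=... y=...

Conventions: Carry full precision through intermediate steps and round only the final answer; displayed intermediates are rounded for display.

x=146.511295 y=3.691944

class = single-mesh tooth geometry [base-circle involute, m = 4.836, 60T]
pitch radius r_p = m·N/2 = 4.836·60/2 = 145.080000
base radius r_b = r_p·cos α = 145.080000·cos 22.291° = 134.238072
roll angle φ = 25.104° = 0.43814746 rad
x = r_b·(cos φ + φ·sin φ) = 146.511295
y = r_b·(sin φ − φ·cos φ) = 3.691944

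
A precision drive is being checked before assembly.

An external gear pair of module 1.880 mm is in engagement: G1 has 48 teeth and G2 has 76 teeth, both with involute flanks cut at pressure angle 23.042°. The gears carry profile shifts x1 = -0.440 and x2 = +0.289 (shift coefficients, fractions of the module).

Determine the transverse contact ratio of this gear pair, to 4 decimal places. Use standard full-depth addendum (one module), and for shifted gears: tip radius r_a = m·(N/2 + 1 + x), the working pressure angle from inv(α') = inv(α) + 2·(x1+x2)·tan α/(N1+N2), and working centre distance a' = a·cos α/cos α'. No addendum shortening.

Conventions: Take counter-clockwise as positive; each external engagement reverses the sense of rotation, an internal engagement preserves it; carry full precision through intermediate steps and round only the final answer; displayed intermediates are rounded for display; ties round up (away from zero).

1.6535

recognized (one external pair, fixed centres): single-mesh tooth geometry, m = 1.880, N1 = 48, N2 = 76
base radii: r_b1 = 41.520245, r_b2 = 65.740387
tip radii: r_a1 = 46.172800, r_a2 = 73.863320
inv(α') = inv(23.042°) + 2·(-0.440+0.289)·tan α/(48+76) = 0.02214553  ⇒  α' = 22.70858°
a' = a·cos α / cos α' = 116.5600·cos 23.042°/cos 22.70858° = 116.274169
action lengths: √(r_a1²−r_b1²) = 20.198930, √(r_a2²−r_b2²) = 33.674791
base pitch p_b = π·m·cos α = 5.434987
CR = (20.198930 + 33.674791 − 116.274169·sin 22.70858°)/5.434987 = 1.653501
contact ratio ≈ 1.6535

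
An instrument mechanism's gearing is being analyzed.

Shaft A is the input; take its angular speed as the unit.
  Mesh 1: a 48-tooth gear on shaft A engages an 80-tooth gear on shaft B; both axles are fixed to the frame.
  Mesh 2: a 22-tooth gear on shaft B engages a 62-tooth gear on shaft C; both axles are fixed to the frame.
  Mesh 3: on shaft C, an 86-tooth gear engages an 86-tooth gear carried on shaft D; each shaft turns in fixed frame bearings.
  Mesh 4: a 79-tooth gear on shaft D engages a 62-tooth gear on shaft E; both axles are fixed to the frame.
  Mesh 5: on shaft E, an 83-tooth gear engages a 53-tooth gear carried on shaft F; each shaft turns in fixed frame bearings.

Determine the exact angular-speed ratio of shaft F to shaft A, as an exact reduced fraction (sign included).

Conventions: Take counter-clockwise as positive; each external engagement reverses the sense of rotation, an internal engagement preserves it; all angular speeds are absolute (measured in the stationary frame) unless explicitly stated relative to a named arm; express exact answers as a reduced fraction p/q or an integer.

class = fixed-axis compound train [5 meshes; 5 ratios multiply, 5 sense flips]
mesh 1 [48T→80T]: running ratio 3/5, sense −
mesh 2 [22T→62T]: running ratio 33/155, sense +
mesh 3 [86T→86T]: running ratio 33/155, sense −
mesh 4 [79T→62T]: running ratio 2607/9610, sense +
mesh 5 [83T→53T]: running ratio 216381/509330, sense −
ω_out/ω_in = -216381/509330

-216381/509330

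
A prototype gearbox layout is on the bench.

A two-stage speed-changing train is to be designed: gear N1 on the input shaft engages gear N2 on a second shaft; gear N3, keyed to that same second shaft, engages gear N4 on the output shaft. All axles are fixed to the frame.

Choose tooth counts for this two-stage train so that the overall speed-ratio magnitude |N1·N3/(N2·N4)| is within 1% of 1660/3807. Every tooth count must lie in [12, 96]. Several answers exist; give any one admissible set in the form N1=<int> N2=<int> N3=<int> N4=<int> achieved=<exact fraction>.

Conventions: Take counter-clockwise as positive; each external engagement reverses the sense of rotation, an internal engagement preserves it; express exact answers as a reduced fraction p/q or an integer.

N1=20 N2=47 N3=83 N4=81 achieved=1660/3807

topology: fixed-axis compound train — 2 stages, target 1660/3807
target = 1660/3807 in lowest terms: an exact hit needs N1·N3 = k·1660 and N2·N4 = k·3807 for one integer k, every count in [12, 96]; additionally prefer no 1:1 stage (N1 ≠ N2, N3 ≠ N4)
k = 1: N1·N3 = 1660 = 20·83, N2·N4 = 3807 = 47·81
achieved = 20·83/(47·81) = 1660/3807; |achieved − target| = 0 ≤ 83/19035 ✓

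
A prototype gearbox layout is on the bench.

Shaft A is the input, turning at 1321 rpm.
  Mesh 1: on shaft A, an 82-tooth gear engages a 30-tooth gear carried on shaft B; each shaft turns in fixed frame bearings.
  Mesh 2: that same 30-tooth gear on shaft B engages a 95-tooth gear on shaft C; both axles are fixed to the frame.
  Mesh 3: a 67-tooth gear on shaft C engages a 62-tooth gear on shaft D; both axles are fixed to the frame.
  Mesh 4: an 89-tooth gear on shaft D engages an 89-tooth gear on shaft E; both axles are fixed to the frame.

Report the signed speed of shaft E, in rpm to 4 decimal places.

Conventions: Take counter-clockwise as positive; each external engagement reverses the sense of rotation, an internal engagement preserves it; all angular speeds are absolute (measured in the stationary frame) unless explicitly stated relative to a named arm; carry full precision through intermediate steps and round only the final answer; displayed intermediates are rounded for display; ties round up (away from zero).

+1232.1857 rpm

4-mesh fixed-axis compound train (all bearings frame-fixed)
mesh 1 [82T→30T]: ω = 1321.0000×82/30 = 3610.7333 rpm, sense flips to −
mesh 2 [30T→95T]: ω = 3610.7333×30/95 = 1140.2316 rpm, sense flips to +
mesh 3 [67T→62T]: ω = 1140.2316×67/62 = 1232.1857 rpm, sense flips to −
mesh 4 [89T→89T]: ω = 1232.1857×89/89 = 1232.1857 rpm, sense flips to +
signed output speed = +1232.1857 rpm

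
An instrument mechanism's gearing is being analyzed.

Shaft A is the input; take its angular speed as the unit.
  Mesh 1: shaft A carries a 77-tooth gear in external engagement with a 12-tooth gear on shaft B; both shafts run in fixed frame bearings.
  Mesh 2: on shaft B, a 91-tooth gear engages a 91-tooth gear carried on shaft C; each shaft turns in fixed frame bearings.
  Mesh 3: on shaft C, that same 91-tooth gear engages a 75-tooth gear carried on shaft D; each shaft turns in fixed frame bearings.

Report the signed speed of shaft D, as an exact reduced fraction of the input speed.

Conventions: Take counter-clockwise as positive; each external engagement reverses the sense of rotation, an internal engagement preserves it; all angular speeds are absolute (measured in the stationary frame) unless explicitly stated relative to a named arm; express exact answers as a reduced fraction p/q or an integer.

3-mesh fixed-axis compound train (all bearings frame-fixed)
mesh 1 [77T→12T]: |ω|/ω_in = 1×77/12 = 77/12, sense flips to −
mesh 2 [91T→91T]: |ω|/ω_in = (77/12)×91/91 = 77/12, sense flips to +
mesh 3 [91T→75T]: |ω|/ω_in = (77/12)×91/75 = 7007/900, sense flips to −
signed output speed (× input speed) = -7007/900

-7007/900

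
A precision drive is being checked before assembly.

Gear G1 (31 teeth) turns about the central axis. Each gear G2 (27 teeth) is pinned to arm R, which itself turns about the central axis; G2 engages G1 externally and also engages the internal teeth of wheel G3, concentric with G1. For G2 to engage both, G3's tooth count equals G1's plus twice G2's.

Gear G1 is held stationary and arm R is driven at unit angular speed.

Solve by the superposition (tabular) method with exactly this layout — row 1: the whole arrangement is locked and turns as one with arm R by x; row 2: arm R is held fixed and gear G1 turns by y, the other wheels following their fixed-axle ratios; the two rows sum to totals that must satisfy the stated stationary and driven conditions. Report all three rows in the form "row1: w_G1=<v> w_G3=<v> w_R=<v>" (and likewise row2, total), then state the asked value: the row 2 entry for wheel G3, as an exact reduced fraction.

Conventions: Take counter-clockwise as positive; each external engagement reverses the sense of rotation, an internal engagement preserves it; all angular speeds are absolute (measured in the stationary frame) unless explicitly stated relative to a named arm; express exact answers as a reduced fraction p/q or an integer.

row1: w_G1=1 w_G3=1 w_R=1
row2: w_G1=-1 w_G3=31/85 w_R=0
total: w_G1=0 w_G3=116/85 w_R=1
asked value: 31/85

class = planetary set [G3 = 31+2·27 = 85; Willis about the carrier]
row 1 (train locked, turned with arm): all members turn x
superposition row 2 [arm held]: sun y, ring −(31/85)·y, arm 0
boundary: total ω_sun = x + y = 0 and total ω_arm = x = 1  ⇒  y = -1, x = 1
row 2 ring = −(31/85)·(-1) = 31/85
totals (row 1 + row 2): sun 1 + (-1) = 0, ring 1 + 31/85 = 116/85, arm 1 + 0 = 1
asked cell (row2, ring) = 31/85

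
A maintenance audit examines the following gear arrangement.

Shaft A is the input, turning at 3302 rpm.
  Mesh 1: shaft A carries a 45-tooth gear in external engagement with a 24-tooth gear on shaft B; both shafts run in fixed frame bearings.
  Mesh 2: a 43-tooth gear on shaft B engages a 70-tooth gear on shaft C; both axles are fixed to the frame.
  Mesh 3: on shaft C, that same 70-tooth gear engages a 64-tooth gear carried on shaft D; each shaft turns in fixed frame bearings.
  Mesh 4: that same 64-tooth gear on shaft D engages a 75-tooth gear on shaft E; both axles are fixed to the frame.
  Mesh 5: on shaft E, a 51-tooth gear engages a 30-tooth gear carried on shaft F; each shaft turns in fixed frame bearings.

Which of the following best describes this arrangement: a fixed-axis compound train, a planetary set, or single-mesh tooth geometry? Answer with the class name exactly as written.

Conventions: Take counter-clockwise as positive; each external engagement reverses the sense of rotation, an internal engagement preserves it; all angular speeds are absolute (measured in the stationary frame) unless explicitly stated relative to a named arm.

recognized (6 fixed axles, 5 meshes): fixed-axis compound train
classification: fixed-axis compound train

fixed-axis compound train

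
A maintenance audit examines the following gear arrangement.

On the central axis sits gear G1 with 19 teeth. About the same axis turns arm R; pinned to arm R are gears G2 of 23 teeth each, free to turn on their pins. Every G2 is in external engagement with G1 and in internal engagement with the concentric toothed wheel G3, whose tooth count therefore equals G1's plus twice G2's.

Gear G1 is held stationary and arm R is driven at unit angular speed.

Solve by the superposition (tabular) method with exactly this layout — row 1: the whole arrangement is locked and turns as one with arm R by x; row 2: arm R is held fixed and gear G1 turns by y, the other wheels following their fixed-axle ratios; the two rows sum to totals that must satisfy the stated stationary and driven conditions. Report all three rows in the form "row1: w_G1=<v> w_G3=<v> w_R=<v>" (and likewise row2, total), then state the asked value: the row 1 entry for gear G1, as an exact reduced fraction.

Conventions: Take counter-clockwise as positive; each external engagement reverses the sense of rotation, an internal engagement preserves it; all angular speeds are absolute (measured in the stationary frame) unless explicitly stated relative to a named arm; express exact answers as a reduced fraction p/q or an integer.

recognized (axles ride arm R): planetary set, 19/23/65 teeth
row 1 (train locked, turned with arm): all members turn x
row 2 (arm held, sun turns y): ω_ring = −(19/65)·y, ω_arm = 0
boundary: total ω_sun = x + y = 0 and total ω_arm = x = 1  ⇒  y = -1, x = 1
row 2 ring = −(19/65)·(-1) = 19/65
totals (row 1 + row 2): sun 1 + (-1) = 0, ring 1 + 19/65 = 84/65, arm 1 + 0 = 1
asked cell (row1, sun) = 1

row1: w_G1=1 w_G3=1 w_R=1
row2: w_G1=-1 w_G3=19/65 w_R=0
total: w_G1=0 w_G3=84/65 w_R=1
asked value: 1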